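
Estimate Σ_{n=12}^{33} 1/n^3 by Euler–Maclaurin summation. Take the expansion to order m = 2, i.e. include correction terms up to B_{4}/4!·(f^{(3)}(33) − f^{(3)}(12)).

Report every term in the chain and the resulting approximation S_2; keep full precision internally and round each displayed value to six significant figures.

Integral: ∫_12^33 1/x^3 dx = 0.00301309.
Boundary: ½(f(12) + f(33)) = ½(0.000578704 + 2.78265e-05) = 0.000303265.
Running total after boundary: 0.00331635.
k=1: B_{2}/(2)! × [f^{(1)}(33) − f^{(1)}(12)] = 1/12 × (-2.52968e-06 − (-0.000144676)) = 1.18455e-05.
After k=1: 0.00332820.
k=2: B_{4}/(4)! × [f^{(3)}(33) − f^{(3)}(12)] = −1/720 × (-4.64588e-08 − (-2.00939e-05)) = -2.78436e-08.

S_2 ≈ 0.00332817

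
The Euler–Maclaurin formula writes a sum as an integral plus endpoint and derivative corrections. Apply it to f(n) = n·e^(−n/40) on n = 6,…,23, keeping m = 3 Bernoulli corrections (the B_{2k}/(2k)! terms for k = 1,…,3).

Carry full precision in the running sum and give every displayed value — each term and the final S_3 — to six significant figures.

The integral term ∫_6^23 x·e^(−x/40) dx = 165.686.
Endpoint term: (f(6) + f(23))/2 = (5.16425 + 12.9422)/2 = 9.05323.
Running total after boundary: 174.740.
Correction k=1: B_{2}/2! · (f^{(1)}(23) − f^{(1)}(6)) = 1/12 · (0.239150 − 0.731602) = -0.0410377.
Partial sum through k=1: 174.699.
Correction k=2: B_{4}/4! · (f^{(3)}(23) − f^{(3)}(6)) = −1/720 · (0.000852850 − 0.00153314) = 9.44842e-07.
Partial sum through k=2: 174.699.
Correction k=3: B_{6}/6! · (f^{(5)}(23) − f^{(5)}(6)) = 1/30240 · (9.72644e-07 − 1.63064e-06) = -2.17591e-11.

S_3 ≈ 174.699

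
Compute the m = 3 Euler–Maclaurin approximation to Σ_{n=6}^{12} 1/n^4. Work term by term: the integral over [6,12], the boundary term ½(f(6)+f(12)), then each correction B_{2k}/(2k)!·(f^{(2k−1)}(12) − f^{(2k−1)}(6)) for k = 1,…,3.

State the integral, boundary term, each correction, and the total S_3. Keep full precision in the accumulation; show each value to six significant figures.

The integral term ∫_6^12 1/x^4 dx = 0.00135031.
Endpoint term: (f(6) + f(12))/2 = (0.000771605 + 4.82253e-05)/2 = 0.000409915.
So far: 0.00176022.
Order-1 term: 1/12 · (-1.60751e-05 − (-0.000514403)) = 4.15273e-05.
Partial sum through k=1: 0.00180175.
Order-2 term: −1/720 · (-3.34898e-06 − (-0.000428669)) = -5.90723e-07.
Partial sum through k=2: 0.00180116.
Order-3 term: 1/30240 · (-1.30238e-06 − (-0.000666819)) = 2.20078e-08.

S_3 ≈ 0.00180118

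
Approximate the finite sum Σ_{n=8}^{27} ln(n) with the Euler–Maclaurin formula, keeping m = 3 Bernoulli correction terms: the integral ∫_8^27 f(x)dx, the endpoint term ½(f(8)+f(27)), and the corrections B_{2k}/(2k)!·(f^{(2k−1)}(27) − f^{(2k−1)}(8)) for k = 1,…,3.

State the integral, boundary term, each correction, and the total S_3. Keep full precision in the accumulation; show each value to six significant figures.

S_3 ≈ 56.0324

Integral: ∫_8^27 ln(x) dx = 53.3521.
Boundary: ½(f(8) + f(27)) = ½(2.07944 + 3.29584) = 2.68764.
Integral + boundary = 56.0397.
k=1: B_{2}/(2)! × [f^{(1)}(27) − f^{(1)}(8)] = 1/12 × (0.0370370 − 0.125000) = -0.00733025.
Partial sum through k=1: 56.0324.
k=2: B_{4}/(4)! × [f^{(3)}(27) − f^{(3)}(8)] = −1/720 × (0.000101611 − 0.00390625) = 5.28422e-06.
Partial sum through k=2: 56.0324.
k=3: B_{6}/(6)! × [f^{(5)}(27) − f^{(5)}(8)] = 1/30240 × (1.67260e-06 − 0.000732422) = -2.41650e-08.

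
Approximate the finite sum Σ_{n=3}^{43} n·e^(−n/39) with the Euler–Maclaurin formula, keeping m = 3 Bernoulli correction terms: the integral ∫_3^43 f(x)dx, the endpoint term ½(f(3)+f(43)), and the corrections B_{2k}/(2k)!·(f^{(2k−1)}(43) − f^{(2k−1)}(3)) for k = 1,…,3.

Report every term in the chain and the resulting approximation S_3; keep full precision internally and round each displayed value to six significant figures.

The integral term ∫_3^43 x·e^(−x/39) dx = 454.929.
Boundary: ½(f(3) + f(43)) = ½(2.77788 + 14.2768) = 8.52734.
Integral + boundary = 463.456.
Correction k=1: B_{2}/2! · (f^{(1)}(43) − f^{(1)}(3)) = 1/12 · (-0.0340532 − 0.854733) = -0.0740655.
After k=1: 463.382.
Correction k=2: B_{4}/4! · (f^{(3)}(43) − f^{(3)}(3)) = −1/720 · (0.000414191 − 0.00177952) = 1.89630e-06.
After k=2: 463.382.
Correction k=3: B_{6}/6! · (f^{(5)}(43) − f^{(5)}(3)) = 1/30240 · (5.59349e-07 − 1.97047e-06) = -4.66642e-11.

S_3 ≈ 463.382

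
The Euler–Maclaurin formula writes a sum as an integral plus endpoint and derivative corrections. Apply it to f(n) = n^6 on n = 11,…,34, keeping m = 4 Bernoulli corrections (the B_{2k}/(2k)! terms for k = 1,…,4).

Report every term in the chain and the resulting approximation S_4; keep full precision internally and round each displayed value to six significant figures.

S_4 ≈ 8.29647e+09

The integral term ∫_11^34 x^6 dx = 7.50055e+09.
½[f(11) + f(34)] = ½[1.77156e+06 + 1.54480e+09] = 7.73288e+08.
Integral + boundary = 8.27384e+09.
Order-1 term: 1/12 · (2.72613e+08 − 966306) = 2.26372e+07.
After k=1: 8.29648e+09.
Order-2 term: −1/720 · (4.71648e+06 − 159720) = -6328.83.
After k=2: 8.29647e+09.
Order-3 term: 1/30240 · (24480.0 − 7920.00) = 0.547619.
After k=3: 8.29647e+09.
Order-4 term: −1/1209600 · (0.00000 − 0.00000) = 0.00000.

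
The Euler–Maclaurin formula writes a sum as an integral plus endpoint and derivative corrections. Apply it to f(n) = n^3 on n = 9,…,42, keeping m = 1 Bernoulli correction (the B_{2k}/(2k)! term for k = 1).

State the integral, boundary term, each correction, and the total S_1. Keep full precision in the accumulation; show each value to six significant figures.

S_1 ≈ 814113

Integral: ∫_9^42 x^3 dx = 776284.
½[f(9) + f(42)] = ½[729.000 + 74088.0] = 37408.5.
Running total after boundary: 813692.
Correction k=1: B_{2}/2! · (f^{(1)}(42) − f^{(1)}(9)) = 1/12 · (5292.00 − 243.000) = 420.750.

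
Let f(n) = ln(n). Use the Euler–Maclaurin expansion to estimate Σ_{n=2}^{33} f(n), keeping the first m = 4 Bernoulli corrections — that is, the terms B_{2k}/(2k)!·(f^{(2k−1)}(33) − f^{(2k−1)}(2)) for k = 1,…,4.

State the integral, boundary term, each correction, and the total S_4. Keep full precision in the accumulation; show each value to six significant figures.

S_4 ≈ 85.0545

The integral term ∫_2^33 ln(x) dx = 82.9985.
Endpoint term: (f(2) + f(33))/2 = (0.693147 + 3.49651)/2 = 2.09483.
Running total after boundary: 85.0933.
Order-1 term: 1/12 · (0.0303030 − 0.500000) = -0.0391414.
Partial sum through k=1: 85.0541.
Order-2 term: −1/720 · (5.56529e-05 − 0.250000) = 0.000347145.
Partial sum through k=2: 85.0545.
Order-3 term: 1/30240 · (6.13256e-07 − 0.750000) = -2.48016e-05.
Partial sum through k=3: 85.0545.
Order-4 term: −1/1209600 · (1.68941e-08 − 5.62500) = 4.65030e-06.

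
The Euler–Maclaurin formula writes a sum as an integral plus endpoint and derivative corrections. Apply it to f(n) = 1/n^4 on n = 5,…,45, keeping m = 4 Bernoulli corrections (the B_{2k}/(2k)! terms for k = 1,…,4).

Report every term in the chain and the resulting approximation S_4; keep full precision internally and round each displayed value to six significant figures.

S_4 ≈ 0.00356777

The integral term ∫_5^45 1/x^4 dx = 0.00266301.
½[f(5) + f(45)] = ½[0.00160000 + 2.43865e-07] = 0.000800122.
So far: 0.00346313.
Order-1 term: 1/12 · (-2.16769e-08 − (-0.00128000)) = 0.000106665.
After k=1: 0.00356980.
Order-2 term: −1/720 · (-3.21139e-10 − (-0.00153600)) = -2.13333e-06.
After k=2: 0.00356766.
Order-3 term: 1/30240 · (-8.88089e-12 − (-0.00344064)) = 1.13778e-07.
After k=3: 0.00356778.
Order-4 term: −1/1209600 · (-3.94706e-13 − (-0.0123863)) = -1.02400e-08.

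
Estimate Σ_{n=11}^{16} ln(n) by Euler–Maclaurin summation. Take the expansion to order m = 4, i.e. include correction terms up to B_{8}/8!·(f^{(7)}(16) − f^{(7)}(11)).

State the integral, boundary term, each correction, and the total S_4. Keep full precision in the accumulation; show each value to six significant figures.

S_4 ≈ 15.5674

∫_11^16 ln(x) dx evaluates to 12.9846.
Endpoint term: (f(11) + f(16))/2 = (2.39790 + 2.77259)/2 = 2.58524.
Running total after boundary: 15.5698.
k=1: B_{2}/(2)! × [f^{(1)}(16) − f^{(1)}(11)] = 1/12 × (0.0625000 − 0.0909091) = -0.00236742.
Running total after k=1: 15.5674.
k=2: B_{4}/(4)! × [f^{(3)}(16) − f^{(3)}(11)] = −1/720 × (0.000488281 − 0.00150263) = 1.40882e-06.
Running total after k=2: 15.5674.
k=3: B_{6}/(6)! × [f^{(5)}(16) − f^{(5)}(11)] = 1/30240 × (2.28882e-05 − 0.000149021) = -4.17106e-09.
Running total after k=3: 15.5674.
k=4: B_{8}/(8)! × [f^{(7)}(16) − f^{(7)}(11)] = −1/1209600 × (2.68221e-06 − 3.69474e-05) = 2.83277e-11.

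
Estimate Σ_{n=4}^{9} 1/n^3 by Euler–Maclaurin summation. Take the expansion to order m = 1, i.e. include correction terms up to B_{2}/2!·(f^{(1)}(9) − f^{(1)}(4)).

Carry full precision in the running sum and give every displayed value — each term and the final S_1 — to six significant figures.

S_1 ≈ 0.0345140

Integral: ∫_4^9 1/x^3 dx = 0.0250772.
½[f(4) + f(9)] = ½[0.0156250 + 0.00137174] = 0.00849837.
Integral + boundary = 0.0335755.
k=1: B_{2}/(2)! × [f^{(1)}(9) − f^{(1)}(4)] = 1/12 × (-0.000457247 − (-0.0117188)) = 0.000938459.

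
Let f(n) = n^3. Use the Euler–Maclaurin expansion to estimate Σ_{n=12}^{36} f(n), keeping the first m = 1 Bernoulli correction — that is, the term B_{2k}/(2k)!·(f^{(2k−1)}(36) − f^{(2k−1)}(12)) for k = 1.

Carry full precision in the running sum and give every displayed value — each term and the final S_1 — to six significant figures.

S_1 ≈ 439200

Integral: ∫_12^36 x^3 dx = 414720.
Endpoint term: (f(12) + f(36))/2 = (1728.00 + 46656.0)/2 = 24192.0.
Integral + boundary = 438912.
Correction k=1: B_{2}/2! · (f^{(1)}(36) − f^{(1)}(12)) = 1/12 · (3888.00 − 432.000) = 288.000.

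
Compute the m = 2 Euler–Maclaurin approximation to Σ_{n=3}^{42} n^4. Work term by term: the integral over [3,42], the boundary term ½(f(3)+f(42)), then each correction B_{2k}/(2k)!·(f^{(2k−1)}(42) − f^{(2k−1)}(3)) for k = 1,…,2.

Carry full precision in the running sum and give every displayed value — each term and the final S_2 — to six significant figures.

The integral term ∫_3^42 x^4 dx = 2.61382e+07.
½[f(3) + f(42)] = ½[81.0000 + 3.11170e+06] = 1.55589e+06.
Integral + boundary = 2.76941e+07.
Order-1 term: 1/12 · (296352 − 108.000) = 24687.0.
Partial sum through k=1: 2.77188e+07.
Order-2 term: −1/720 · (1008.00 − 72.0000) = -1.30000.

S_2 ≈ 2.77188e+07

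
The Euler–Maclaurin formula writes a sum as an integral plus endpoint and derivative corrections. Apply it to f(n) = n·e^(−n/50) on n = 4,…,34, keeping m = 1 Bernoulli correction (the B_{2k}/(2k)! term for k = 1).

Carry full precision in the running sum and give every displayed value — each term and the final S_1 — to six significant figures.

Integral: ∫_4^34 x·e^(−x/50) dx = 364.623.
Endpoint term: (f(4) + f(34))/2 = (3.69247 + 17.2250)/2 = 10.4587.
So far: 375.081.
Correction k=1: B_{2}/2! · (f^{(1)}(34) − f^{(1)}(4)) = 1/12 · (0.162117 − 0.849267) = -0.0572625.

S_1 ≈ 375.024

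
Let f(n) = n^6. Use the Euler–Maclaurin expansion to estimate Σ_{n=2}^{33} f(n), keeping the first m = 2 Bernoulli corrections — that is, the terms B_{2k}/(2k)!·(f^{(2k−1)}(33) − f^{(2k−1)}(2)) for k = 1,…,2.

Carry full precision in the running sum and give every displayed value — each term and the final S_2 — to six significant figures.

S_2 ≈ 6.75364e+09

∫_2^33 x^6 dx evaluates to 6.08835e+09.
½[f(2) + f(33)] = ½[64.0000 + 1.29147e+09] = 6.45734e+08.
So far: 6.73408e+09.
k=1: B_{2}/(2)! × [f^{(1)}(33) − f^{(1)}(2)] = 1/12 × (2.34812e+08 − 192.000) = 1.95677e+07.
Running total after k=1: 6.75365e+09.
k=2: B_{4}/(4)! × [f^{(3)}(33) − f^{(3)}(2)] = −1/720 × (4.31244e+06 − 960.000) = -5988.17.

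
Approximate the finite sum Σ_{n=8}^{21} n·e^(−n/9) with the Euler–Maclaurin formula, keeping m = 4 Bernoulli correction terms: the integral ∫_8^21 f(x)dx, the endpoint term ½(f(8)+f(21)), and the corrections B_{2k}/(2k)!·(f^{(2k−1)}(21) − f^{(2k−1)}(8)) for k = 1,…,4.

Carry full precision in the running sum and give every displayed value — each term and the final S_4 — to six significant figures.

Integral: ∫_8^21 x·e^(−x/9) dx = 36.7177.
Endpoint term: (f(8) + f(21))/2 = (3.28890 + 2.03641)/2 = 2.66265.
Running total after boundary: 39.3804.
Order-1 term: 1/12 · (-0.129296 − 0.0456791) = -0.0145813.
After k=1: 39.3658.
Order-2 term: −1/720 · (0.000798123 − 0.0107149) = 1.37732e-05.
After k=2: 39.3658.
Order-3 term: 1/30240 · (3.94135e-05 − 0.000257602) = -7.21524e-09.
After k=3: 39.3658.
Order-4 term: −1/1209600 · (8.51526e-07 − 4.72744e-06) = 3.20429e-12.

S_4 ≈ 39.3658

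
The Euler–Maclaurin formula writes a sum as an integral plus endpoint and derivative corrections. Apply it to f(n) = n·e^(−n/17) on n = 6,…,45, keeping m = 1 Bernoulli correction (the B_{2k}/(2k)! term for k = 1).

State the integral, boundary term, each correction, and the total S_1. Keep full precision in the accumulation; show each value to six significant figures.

Integral: ∫_6^45 x·e^(−x/17) dx = 200.038.
½[f(6) + f(45)] = ½[4.21571 + 3.18867] = 3.70219.
Running total after boundary: 203.740.
k=1: B_{2}/(2)! × [f^{(1)}(45) − f^{(1)}(6)] = 1/12 × (-0.116709 − 0.454636) = -0.0476121.

S_1 ≈ 203.693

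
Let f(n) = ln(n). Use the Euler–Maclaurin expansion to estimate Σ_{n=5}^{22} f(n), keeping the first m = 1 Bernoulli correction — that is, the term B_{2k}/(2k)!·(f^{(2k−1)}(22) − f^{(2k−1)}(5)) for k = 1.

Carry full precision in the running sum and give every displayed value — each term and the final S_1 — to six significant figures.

S_1 ≈ 45.2931

Integral: ∫_5^22 ln(x) dx = 42.9557.
Endpoint term: (f(5) + f(22))/2 = (1.60944 + 3.09104)/2 = 2.35024.
So far: 45.3060.
k=1: B_{2}/(2)! × [f^{(1)}(22) − f^{(1)}(5)] = 1/12 × (0.0454545 − 0.200000) = -0.0128788.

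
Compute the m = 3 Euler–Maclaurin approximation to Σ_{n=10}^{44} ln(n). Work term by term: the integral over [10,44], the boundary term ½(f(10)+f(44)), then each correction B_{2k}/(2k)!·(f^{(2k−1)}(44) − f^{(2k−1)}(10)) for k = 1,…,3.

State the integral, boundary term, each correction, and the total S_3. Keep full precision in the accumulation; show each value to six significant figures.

S_3 ≈ 112.515

The integral term ∫_10^44 ln(x) dx = 109.478.
Endpoint term: (f(10) + f(44))/2 = (2.30259 + 3.78419)/2 = 3.04339.
Running total after boundary: 112.522.
k=1: B_{2}/(2)! × [f^{(1)}(44) − f^{(1)}(10)] = 1/12 × (0.0227273 − 0.100000) = -0.00643939.
Partial sum through k=1: 112.515.
k=2: B_{4}/(4)! × [f^{(3)}(44) − f^{(3)}(10)] = −1/720 × (2.34786e-05 − 0.00200000) = 2.74517e-06.
Partial sum through k=2: 112.515.
k=3: B_{6}/(6)! × [f^{(5)}(44) − f^{(5)}(10)] = 1/30240 × (1.45528e-07 − 0.000240000) = -7.93170e-09.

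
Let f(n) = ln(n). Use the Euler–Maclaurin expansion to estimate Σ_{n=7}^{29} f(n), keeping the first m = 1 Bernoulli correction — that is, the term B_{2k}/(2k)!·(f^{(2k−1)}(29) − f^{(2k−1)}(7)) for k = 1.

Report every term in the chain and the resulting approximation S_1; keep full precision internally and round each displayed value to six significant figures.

The integral term ∫_7^29 ln(x) dx = 62.0302.
Boundary: ½(f(7) + f(29)) = ½(1.94591 + 3.36730) = 2.65660.
So far: 64.6868.
Order-1 term: 1/12 · (0.0344828 − 0.142857) = -0.00903120.

S_1 ≈ 64.6778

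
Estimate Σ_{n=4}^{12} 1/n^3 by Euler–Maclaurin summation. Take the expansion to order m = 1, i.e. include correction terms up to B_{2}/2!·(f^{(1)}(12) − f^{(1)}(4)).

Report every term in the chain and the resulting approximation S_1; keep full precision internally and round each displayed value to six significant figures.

∫_4^12 1/x^3 dx evaluates to 0.0277778.
Endpoint term: (f(4) + f(12))/2 = (0.0156250 + 0.000578704)/2 = 0.00810185.
Running total after boundary: 0.0358796.
k=1: B_{2}/(2)! × [f^{(1)}(12) − f^{(1)}(4)] = 1/12 × (-0.000144676 − (-0.0117188)) = 0.000964506.

S_1 ≈ 0.0368441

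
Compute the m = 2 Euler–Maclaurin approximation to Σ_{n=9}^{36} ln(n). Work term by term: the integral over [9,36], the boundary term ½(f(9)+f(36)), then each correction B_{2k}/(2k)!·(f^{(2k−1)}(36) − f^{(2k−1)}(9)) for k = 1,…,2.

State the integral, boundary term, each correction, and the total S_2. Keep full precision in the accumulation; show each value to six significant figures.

S_2 ≈ 85.1151

∫_9^36 ln(x) dx evaluates to 82.2317.
½[f(9) + f(36)] = ½[2.19722 + 3.58352] = 2.89037.
So far: 85.1220.
k=1: B_{2}/(2)! × [f^{(1)}(36) − f^{(1)}(9)] = 1/12 × (0.0277778 − 0.111111) = -0.00694444.
Running total after k=1: 85.1151.
k=2: B_{4}/(4)! × [f^{(3)}(36) − f^{(3)}(9)] = −1/720 × (4.28669e-05 − 0.00274348) = 3.75086e-06.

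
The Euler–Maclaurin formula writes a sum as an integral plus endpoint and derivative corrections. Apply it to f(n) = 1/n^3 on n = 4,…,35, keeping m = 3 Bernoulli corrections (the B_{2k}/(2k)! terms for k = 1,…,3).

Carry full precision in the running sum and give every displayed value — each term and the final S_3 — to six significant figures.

Integral: ∫_4^35 1/x^3 dx = 0.0308418.
½[f(4) + f(35)] = ½[0.0156250 + 2.33236e-05] = 0.00782416.
So far: 0.0386660.
Order-1 term: 1/12 · (-1.99917e-06 − (-0.0117188)) = 0.000976396.
After k=1: 0.0396424.
Order-2 term: −1/720 · (-3.26395e-08 − (-0.0146484)) = -2.03450e-05.
After k=2: 0.0396220.
Order-3 term: 1/30240 · (-1.11907e-09 − (-0.0384521)) = 1.27157e-06.

S_3 ≈ 0.0396233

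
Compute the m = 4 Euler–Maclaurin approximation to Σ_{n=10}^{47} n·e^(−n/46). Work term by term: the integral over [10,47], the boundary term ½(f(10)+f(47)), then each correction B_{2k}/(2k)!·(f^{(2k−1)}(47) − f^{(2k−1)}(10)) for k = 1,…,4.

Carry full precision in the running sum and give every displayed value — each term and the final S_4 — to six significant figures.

S_4 ≈ 545.173

The integral term ∫_10^47 x·e^(−x/46) dx = 532.744.
Endpoint term: (f(10) + f(47))/2 = (8.04615 + 16.9185)/2 = 12.4823.
Running total after boundary: 545.226.
k=1: B_{2}/(2)! × [f^{(1)}(47) − f^{(1)}(10)] = 1/12 × (-0.00782540 − 0.629699) = -0.0531270.
Partial sum through k=1: 545.173.
k=2: B_{4}/(4)! × [f^{(3)}(47) − f^{(3)}(10)] = −1/720 × (0.000336537 − 0.00105809) = 1.00216e-06.
Partial sum through k=2: 545.173.
k=3: B_{6}/(6)! × [f^{(5)}(47) − f^{(5)}(10)] = 1/30240 × (3.19835e-07 − 8.59452e-07) = -1.78445e-11.
Partial sum through k=3: 545.173.
k=4: B_{8}/(8)! × [f^{(7)}(47) − f^{(7)}(10)] = −1/1209600 × (2.27139e-10 − 5.76020e-10) = 2.88427e-16.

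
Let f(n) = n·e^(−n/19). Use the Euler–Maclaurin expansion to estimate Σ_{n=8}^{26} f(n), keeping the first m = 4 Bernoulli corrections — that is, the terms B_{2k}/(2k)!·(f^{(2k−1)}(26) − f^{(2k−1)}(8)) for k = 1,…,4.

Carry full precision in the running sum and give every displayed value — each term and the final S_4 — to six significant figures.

S_4 ≈ 125.000

Integral: ∫_8^26 x·e^(−x/19) dx = 119.106.
Boundary: ½(f(8) + f(26)) = ½(5.25084 + 6.61722) = 5.93403.
Running total after boundary: 125.040.
Correction k=1: B_{2}/2! · (f^{(1)}(26) − f^{(1)}(8)) = 1/12 · (-0.0937663 − 0.379995) = -0.0394801.
After k=1: 125.000.
Correction k=2: B_{4}/4! · (f^{(3)}(26) − f^{(3)}(8)) = −1/720 · (0.00115028 − 0.00468894) = 4.91480e-06.
After k=2: 125.000.
Correction k=3: B_{6}/6! · (f^{(5)}(26) − f^{(5)}(8)) = 1/30240 · (7.09224e-06 − 2.30617e-05) = -5.28089e-10.
After k=3: 125.000.
Correction k=4: B_{8}/8! · (f^{(7)}(26) − f^{(7)}(8)) = −1/1209600 · (3.04657e-08 − 9.17855e-08) = 5.06943e-14.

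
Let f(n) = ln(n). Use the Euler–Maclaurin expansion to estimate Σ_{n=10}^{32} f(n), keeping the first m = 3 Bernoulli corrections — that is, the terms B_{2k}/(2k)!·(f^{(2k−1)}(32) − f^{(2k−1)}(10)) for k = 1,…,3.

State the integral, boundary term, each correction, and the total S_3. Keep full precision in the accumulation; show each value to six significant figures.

Integral: ∫_10^32 ln(x) dx = 65.8777.
½[f(10) + f(32)] = ½[2.30259 + 3.46574] = 2.88416.
So far: 68.7619.
Order-1 term: 1/12 · (0.0312500 − 0.100000) = -0.00572917.
Running total after k=1: 68.7561.
Order-2 term: −1/720 · (6.10352e-05 − 0.00200000) = 2.69301e-06.
Running total after k=2: 68.7561.
Order-3 term: 1/30240 · (7.15256e-07 − 0.000240000) = -7.91286e-09.

S_3 ≈ 68.7561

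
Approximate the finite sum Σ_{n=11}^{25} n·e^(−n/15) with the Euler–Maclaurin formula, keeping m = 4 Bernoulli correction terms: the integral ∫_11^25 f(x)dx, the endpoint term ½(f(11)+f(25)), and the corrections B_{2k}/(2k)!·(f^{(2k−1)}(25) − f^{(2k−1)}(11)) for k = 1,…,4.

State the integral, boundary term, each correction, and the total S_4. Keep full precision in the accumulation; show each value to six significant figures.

∫_11^25 x·e^(−x/15) dx evaluates to 73.9937.
Boundary: ½(f(11) + f(25)) = ½(5.28336 + 4.72189) = 5.00262.
Running total after boundary: 78.9963.
Order-1 term: 1/12 · (-0.125917 − 0.128081) = -0.0211665.
After k=1: 78.9752.
Order-2 term: −1/720 · (0.00111926 − 0.00483863) = 5.16579e-06.
After k=2: 78.9752.
Order-3 term: 1/30240 · (1.24363e-05 − 4.04801e-05) = -9.27374e-10.
After k=3: 78.9752.
Order-4 term: −1/1209600 · (8.84356e-08 − 2.64245e-07) = 1.45345e-13.

S_4 ≈ 78.9752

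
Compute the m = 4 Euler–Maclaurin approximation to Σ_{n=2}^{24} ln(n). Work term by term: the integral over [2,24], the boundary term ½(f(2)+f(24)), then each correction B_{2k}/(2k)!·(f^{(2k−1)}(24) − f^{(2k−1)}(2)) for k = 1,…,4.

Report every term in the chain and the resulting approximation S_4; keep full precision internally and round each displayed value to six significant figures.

S_4 ≈ 54.7847

Integral: ∫_2^24 ln(x) dx = 52.8870.
½[f(2) + f(24)] = ½[0.693147 + 3.17805] = 1.93560.
Integral + boundary = 54.8226.
Correction k=1: B_{2}/2! · (f^{(1)}(24) − f^{(1)}(2)) = 1/12 · (0.0416667 − 0.500000) = -0.0381944.
Partial sum through k=1: 54.7844.
Correction k=2: B_{4}/4! · (f^{(3)}(24) − f^{(3)}(2)) = −1/720 · (0.000144676 − 0.250000) = 0.000347021.
Partial sum through k=2: 54.7848.
Correction k=3: B_{6}/6! · (f^{(5)}(24) − f^{(5)}(2)) = 1/30240 · (3.01408e-06 − 0.750000) = -2.48015e-05.
Partial sum through k=3: 54.7847.
Correction k=4: B_{8}/8! · (f^{(7)}(24) − f^{(7)}(2)) = −1/1209600 · (1.56983e-07 − 5.62500) = 4.65030e-06.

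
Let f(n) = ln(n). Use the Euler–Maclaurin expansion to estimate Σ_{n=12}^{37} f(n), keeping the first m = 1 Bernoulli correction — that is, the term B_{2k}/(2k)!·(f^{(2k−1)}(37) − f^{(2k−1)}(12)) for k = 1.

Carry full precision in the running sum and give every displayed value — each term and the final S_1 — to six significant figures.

S_1 ≈ 81.8283

∫_12^37 ln(x) dx evaluates to 78.7851.
Endpoint term: (f(12) + f(37))/2 = (2.48491 + 3.61092)/2 = 3.04791.
So far: 81.8330.
Order-1 term: 1/12 · (0.0270270 − 0.0833333) = -0.00469219.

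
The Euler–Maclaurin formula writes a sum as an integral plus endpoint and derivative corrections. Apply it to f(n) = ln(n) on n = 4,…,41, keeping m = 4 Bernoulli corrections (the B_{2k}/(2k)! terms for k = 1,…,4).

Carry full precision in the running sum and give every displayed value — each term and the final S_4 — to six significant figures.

The integral term ∫_4^41 ln(x) dx = 109.711.
Endpoint term: (f(4) + f(41))/2 = (1.38629 + 3.71357)/2 = 2.54993.
So far: 112.261.
Order-1 term: 1/12 · (0.0243902 − 0.250000) = -0.0188008.
Running total after k=1: 112.242.
Order-2 term: −1/720 · (2.90187e-05 − 0.0312500) = 4.33625e-05.
Running total after k=2: 112.242.
Order-3 term: 1/30240 · (2.07153e-07 − 0.0234375) = -7.75043e-07.
Running total after k=3: 112.242.
Order-4 term: −1/1209600 · (3.69697e-09 − 0.0439453) = 3.63304e-08.

S_4 ≈ 112.242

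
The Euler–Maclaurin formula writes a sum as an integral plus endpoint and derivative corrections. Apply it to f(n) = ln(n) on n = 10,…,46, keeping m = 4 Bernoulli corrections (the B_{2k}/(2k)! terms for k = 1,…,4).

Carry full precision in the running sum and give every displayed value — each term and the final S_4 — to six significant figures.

Integral: ∫_10^46 ln(x) dx = 117.092.
½[f(10) + f(46)] = ½[2.30259 + 3.82864] = 3.06561.
Integral + boundary = 120.157.
Order-1 term: 1/12 · (0.0217391 − 0.100000) = -0.00652174.
Running total after k=1: 120.151.
Order-2 term: −1/720 · (2.05474e-05 − 0.00200000) = 2.74924e-06.
Running total after k=2: 120.151.
Order-3 term: 1/30240 · (1.16526e-07 − 0.000240000) = -7.93265e-09.
Running total after k=3: 120.151.
Order-4 term: −1/1209600 · (1.65207e-09 − 7.20000e-05) = 5.95224e-11.

S_4 ≈ 120.151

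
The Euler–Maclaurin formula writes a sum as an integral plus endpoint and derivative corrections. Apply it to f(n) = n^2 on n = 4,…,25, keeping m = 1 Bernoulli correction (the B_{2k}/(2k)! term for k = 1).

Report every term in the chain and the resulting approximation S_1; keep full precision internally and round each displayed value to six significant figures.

The integral term ∫_4^25 x^2 dx = 5187.00.
½[f(4) + f(25)] = ½[16.0000 + 625.000] = 320.500.
Running total after boundary: 5507.50.
Order-1 term: 1/12 · (50.0000 − 8.00000) = 3.50000.

S_1 ≈ 5511.00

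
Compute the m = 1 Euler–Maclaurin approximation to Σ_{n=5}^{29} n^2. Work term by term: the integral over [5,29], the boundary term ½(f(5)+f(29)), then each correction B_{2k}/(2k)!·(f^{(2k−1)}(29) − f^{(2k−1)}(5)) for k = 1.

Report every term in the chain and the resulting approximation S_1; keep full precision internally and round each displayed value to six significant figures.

Integral: ∫_5^29 x^2 dx = 8088.00.
½[f(5) + f(29)] = ½[25.0000 + 841.000] = 433.000.
Integral + boundary = 8521.00.
Correction k=1: B_{2}/2! · (f^{(1)}(29) − f^{(1)}(5)) = 1/12 · (58.0000 − 10.0000) = 4.00000.

S_1 ≈ 8525.00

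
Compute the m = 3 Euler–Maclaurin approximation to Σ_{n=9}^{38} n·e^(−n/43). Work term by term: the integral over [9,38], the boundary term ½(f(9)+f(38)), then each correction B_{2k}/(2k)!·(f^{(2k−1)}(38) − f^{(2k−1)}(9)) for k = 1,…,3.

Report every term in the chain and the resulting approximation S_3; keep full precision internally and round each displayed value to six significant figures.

∫_9^38 x·e^(−x/43) dx evaluates to 374.408.
Endpoint term: (f(9) + f(38))/2 = (7.30035 + 15.7032)/2 = 11.5018.
Running total after boundary: 385.910.
Order-1 term: 1/12 · (0.0480514 − 0.641374) = -0.0494436.
Running total after k=1: 385.860.
Order-2 term: −1/720 · (0.000472978 − 0.00122427) = 1.04346e-06.
Running total after k=2: 385.860.
Order-3 term: 1/30240 · (4.97549e-07 − 1.13665e-06) = -2.11342e-11.

S_3 ≈ 385.860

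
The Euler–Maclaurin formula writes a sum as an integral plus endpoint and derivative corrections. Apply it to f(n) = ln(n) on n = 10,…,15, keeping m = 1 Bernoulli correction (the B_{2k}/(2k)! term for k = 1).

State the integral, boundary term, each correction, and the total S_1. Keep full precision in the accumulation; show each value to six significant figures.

∫_10^15 ln(x) dx evaluates to 12.5949.
Endpoint term: (f(10) + f(15))/2 = (2.30259 + 2.70805)/2 = 2.50532.
So far: 15.1002.
Order-1 term: 1/12 · (0.0666667 − 0.100000) = -0.00277778.

S_1 ≈ 15.0974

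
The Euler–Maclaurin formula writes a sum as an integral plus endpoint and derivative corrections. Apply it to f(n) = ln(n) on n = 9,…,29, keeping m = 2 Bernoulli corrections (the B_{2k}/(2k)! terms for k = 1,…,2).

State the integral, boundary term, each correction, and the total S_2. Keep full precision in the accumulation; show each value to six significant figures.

∫_9^29 ln(x) dx evaluates to 57.8766.
Boundary: ½(f(9) + f(29)) = ½(2.19722 + 3.36730) = 2.78226.
Integral + boundary = 60.6588.
k=1: B_{2}/(2)! × [f^{(1)}(29) − f^{(1)}(9)] = 1/12 × (0.0344828 − 0.111111) = -0.00638570.
After k=1: 60.6524.
k=2: B_{4}/(4)! × [f^{(3)}(29) − f^{(3)}(9)] = −1/720 × (8.20042e-05 − 0.00274348) = 3.69650e-06.

S_2 ≈ 60.6524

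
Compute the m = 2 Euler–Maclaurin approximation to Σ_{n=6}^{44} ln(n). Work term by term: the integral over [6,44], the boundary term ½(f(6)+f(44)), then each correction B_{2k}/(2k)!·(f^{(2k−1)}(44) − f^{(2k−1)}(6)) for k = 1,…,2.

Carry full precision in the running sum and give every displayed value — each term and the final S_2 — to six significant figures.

S_2 ≈ 120.530

Integral: ∫_6^44 ln(x) dx = 117.754.
½[f(6) + f(44)] = ½[1.79176 + 3.78419] = 2.78797.
Running total after boundary: 120.542.
Correction k=1: B_{2}/2! · (f^{(1)}(44) − f^{(1)}(6)) = 1/12 · (0.0227273 − 0.166667) = -0.0119949.
Partial sum through k=1: 120.530.
Correction k=2: B_{4}/4! · (f^{(3)}(44) − f^{(3)}(6)) = −1/720 · (2.34786e-05 − 0.00925926) = 1.28275e-05.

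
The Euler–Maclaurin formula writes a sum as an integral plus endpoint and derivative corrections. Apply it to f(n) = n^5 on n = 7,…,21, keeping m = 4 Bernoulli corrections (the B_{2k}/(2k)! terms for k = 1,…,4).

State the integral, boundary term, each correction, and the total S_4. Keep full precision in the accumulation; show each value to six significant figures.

S_4 ≈ 1.64052e+07

The integral term ∫_7^21 x^5 dx = 1.42747e+07.
Endpoint term: (f(7) + f(21))/2 = (16807.0 + 4.08410e+06)/2 = 2.05045e+06.
Integral + boundary = 1.63252e+07.
Correction k=1: B_{2}/2! · (f^{(1)}(21) − f^{(1)}(7)) = 1/12 · (972405 − 12005.0) = 80033.3.
Partial sum through k=1: 1.64052e+07.
Correction k=2: B_{4}/4! · (f^{(3)}(21) − f^{(3)}(7)) = −1/720 · (26460.0 − 2940.00) = -32.6667.
Partial sum through k=2: 1.64052e+07.
Correction k=3: B_{6}/6! · (f^{(5)}(21) − f^{(5)}(7)) = 1/30240 · (120.000 − 120.000) = 0.00000.
Partial sum through k=3: 1.64052e+07.
Correction k=4: B_{8}/8! · (f^{(7)}(21) − f^{(7)}(7)) = −1/1209600 · (0.00000 − 0.00000) = 0.00000.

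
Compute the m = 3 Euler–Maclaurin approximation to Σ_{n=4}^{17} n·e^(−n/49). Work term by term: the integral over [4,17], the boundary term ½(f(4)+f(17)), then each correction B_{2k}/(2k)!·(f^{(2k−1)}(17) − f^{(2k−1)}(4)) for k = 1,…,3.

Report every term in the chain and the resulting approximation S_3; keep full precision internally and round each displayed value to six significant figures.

S_3 ≈ 115.293

∫_4^17 x·e^(−x/49) dx evaluates to 107.474.
Boundary: ½(f(4) + f(17)) = ½(3.68644 + 12.0164) = 7.85143.
Integral + boundary = 115.325.
Correction k=1: B_{2}/2! · (f^{(1)}(17) − f^{(1)}(4)) = 1/12 · (0.461615 − 0.846377) = -0.0320635.
Running total after k=1: 115.293.
Correction k=2: B_{4}/4! · (f^{(3)}(17) − f^{(3)}(4)) = −1/720 · (0.000781055 − 0.00112020) = 4.71034e-07.
Running total after k=2: 115.293.
Correction k=3: B_{6}/6! · (f^{(5)}(17) − f^{(5)}(4)) = 1/30240 · (5.70533e-07 − 7.86292e-07) = -7.13489e-12.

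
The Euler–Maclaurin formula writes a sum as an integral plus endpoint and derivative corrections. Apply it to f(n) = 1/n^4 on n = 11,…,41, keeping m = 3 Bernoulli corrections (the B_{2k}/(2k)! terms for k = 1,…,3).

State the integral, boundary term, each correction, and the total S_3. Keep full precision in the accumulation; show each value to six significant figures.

Integral: ∫_11^41 1/x^4 dx = 0.000245602.
Endpoint term: (f(11) + f(41))/2 = (6.83013e-05 + 3.53887e-07)/2 = 3.43276e-05.
Running total after boundary: 0.000279929.
k=1: B_{2}/(2)! × [f^{(1)}(41) − f^{(1)}(11)] = 1/12 × (-3.45256e-08 − (-2.48369e-05)) = 2.06686e-06.
Partial sum through k=1: 0.000281996.
k=2: B_{4}/(4)! × [f^{(3)}(41) − f^{(3)}(11)] = −1/720 × (-6.16161e-10 − (-6.15790e-06)) = -8.55178e-09.
Partial sum through k=2: 0.000281988.
k=3: B_{6}/(6)! × [f^{(5)}(41) − f^{(5)}(11)] = 1/30240 × (-2.05265e-11 − (-2.84994e-06)) = 9.42432e-11.

S_3 ≈ 0.000281988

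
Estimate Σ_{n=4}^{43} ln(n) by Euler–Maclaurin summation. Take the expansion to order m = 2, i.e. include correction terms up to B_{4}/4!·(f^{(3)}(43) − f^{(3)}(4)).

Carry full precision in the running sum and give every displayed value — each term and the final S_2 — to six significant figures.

S_2 ≈ 119.741

The integral term ∫_4^43 ln(x) dx = 117.186.
Boundary: ½(f(4) + f(43)) = ½(1.38629 + 3.76120) = 2.57375.
Running total after boundary: 119.760.
k=1: B_{2}/(2)! × [f^{(1)}(43) − f^{(1)}(4)] = 1/12 × (0.0232558 − 0.250000) = -0.0188953.
Partial sum through k=1: 119.741.
k=2: B_{4}/(4)! × [f^{(3)}(43) − f^{(3)}(4)] = −1/720 × (2.51550e-05 − 0.0312500) = 4.33678e-05.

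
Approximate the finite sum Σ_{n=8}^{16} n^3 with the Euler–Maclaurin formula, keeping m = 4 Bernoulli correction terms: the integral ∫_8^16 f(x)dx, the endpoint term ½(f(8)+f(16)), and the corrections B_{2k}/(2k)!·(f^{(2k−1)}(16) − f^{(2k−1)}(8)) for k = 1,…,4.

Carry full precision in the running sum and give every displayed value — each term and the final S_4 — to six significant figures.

The integral term ∫_8^16 x^3 dx = 15360.0.
½[f(8) + f(16)] = ½[512.000 + 4096.00] = 2304.00.
So far: 17664.0.
k=1: B_{2}/(2)! × [f^{(1)}(16) − f^{(1)}(8)] = 1/12 × (768.000 − 192.000) = 48.0000.
Partial sum through k=1: 17712.0.
k=2: B_{4}/(4)! × [f^{(3)}(16) − f^{(3)}(8)] = −1/720 × (6.00000 − 6.00000) = 0.00000.
Partial sum through k=2: 17712.0.
k=3: B_{6}/(6)! × [f^{(5)}(16) − f^{(5)}(8)] = 1/30240 × (0.00000 − 0.00000) = 0.00000.
Partial sum through k=3: 17712.0.
k=4: B_{8}/(8)! × [f^{(7)}(16) − f^{(7)}(8)] = −1/1209600 × (0.00000 − 0.00000) = 0.00000.

S_4 ≈ 17712.0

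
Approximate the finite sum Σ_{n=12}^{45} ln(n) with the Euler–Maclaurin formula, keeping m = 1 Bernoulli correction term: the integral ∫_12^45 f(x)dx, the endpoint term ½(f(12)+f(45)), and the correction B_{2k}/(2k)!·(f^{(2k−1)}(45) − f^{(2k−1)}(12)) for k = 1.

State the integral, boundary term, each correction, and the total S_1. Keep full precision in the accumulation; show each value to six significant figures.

S_1 ≈ 111.622

∫_12^45 ln(x) dx evaluates to 108.481.
½[f(12) + f(45)] = ½[2.48491 + 3.80666] = 3.14578.
Running total after boundary: 111.627.
Correction k=1: B_{2}/2! · (f^{(1)}(45) − f^{(1)}(12)) = 1/12 · (0.0222222 − 0.0833333) = -0.00509259.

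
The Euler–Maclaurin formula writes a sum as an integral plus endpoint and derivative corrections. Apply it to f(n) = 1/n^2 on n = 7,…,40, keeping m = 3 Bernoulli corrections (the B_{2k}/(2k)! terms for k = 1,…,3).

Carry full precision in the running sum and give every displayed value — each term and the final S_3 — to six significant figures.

S_3 ≈ 0.128855

Integral: ∫_7^40 1/x^2 dx = 0.117857.
Boundary: ½(f(7) + f(40)) = ½(0.0204082 + 0.000625000) = 0.0105166.
Running total after boundary: 0.128374.
Correction k=1: B_{2}/2! · (f^{(1)}(40) − f^{(1)}(7)) = 1/12 · (-3.12500e-05 − (-0.00583090)) = 0.000483304.
Running total after k=1: 0.128857.
Correction k=2: B_{4}/4! · (f^{(3)}(40) − f^{(3)}(7)) = −1/720 · (-2.34375e-07 − (-0.00142798)) = -1.98298e-06.
Running total after k=2: 0.128855.
Correction k=3: B_{6}/6! · (f^{(5)}(40) − f^{(5)}(7)) = 1/30240 · (-4.39453e-09 − (-0.000874271)) = 2.89109e-08.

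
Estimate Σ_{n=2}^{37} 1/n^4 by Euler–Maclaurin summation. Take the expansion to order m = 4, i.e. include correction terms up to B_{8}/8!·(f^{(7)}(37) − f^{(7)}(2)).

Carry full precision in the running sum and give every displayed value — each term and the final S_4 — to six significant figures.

The integral term ∫_2^37 1/x^4 dx = 0.0416601.
Endpoint term: (f(2) + f(37))/2 = (0.0625000 + 5.33572e-07)/2 = 0.0312503.
So far: 0.0729104.
k=1: B_{2}/(2)! × [f^{(1)}(37) − f^{(1)}(2)] = 1/12 × (-5.76835e-08 − (-0.125000)) = 0.0104167.
After k=1: 0.0833270.
k=2: B_{4}/(4)! × [f^{(3)}(37) − f^{(3)}(2)] = −1/720 × (-1.26406e-09 − (-0.937500)) = -0.00130208.
After k=2: 0.0820249.
k=3: B_{6}/(6)! × [f^{(5)}(37) − f^{(5)}(2)] = 1/30240 × (-5.17075e-11 − (-13.1250)) = 0.000434028.
After k=3: 0.0824590.
k=4: B_{8}/(8)! × [f^{(7)}(37) − f^{(7)}(2)] = −1/1209600 × (-3.39933e-12 − (-295.312)) = -0.000244141.

S_4 ≈ 0.0822148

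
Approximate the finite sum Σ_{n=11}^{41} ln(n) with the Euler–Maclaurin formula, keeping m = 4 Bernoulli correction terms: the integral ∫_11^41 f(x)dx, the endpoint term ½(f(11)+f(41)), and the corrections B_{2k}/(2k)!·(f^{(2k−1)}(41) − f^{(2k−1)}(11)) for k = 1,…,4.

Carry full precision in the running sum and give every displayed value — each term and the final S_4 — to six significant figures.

∫_11^41 ln(x) dx evaluates to 95.8796.
Boundary: ½(f(11) + f(41)) = ½(2.39790 + 3.71357) = 3.05573.
Integral + boundary = 98.9353.
Order-1 term: 1/12 · (0.0243902 − 0.0909091) = -0.00554324.
Partial sum through k=1: 98.9298.
Order-2 term: −1/720 · (2.90187e-05 − 0.00150263) = 2.04668e-06.
Partial sum through k=2: 98.9298.
Order-3 term: 1/30240 · (2.07153e-07 − 0.000149021) = -4.92110e-09.
Partial sum through k=3: 98.9298.
Order-4 term: −1/1209600 · (3.69697e-09 − 3.69474e-05) = 3.05421e-11.

S_4 ≈ 98.9298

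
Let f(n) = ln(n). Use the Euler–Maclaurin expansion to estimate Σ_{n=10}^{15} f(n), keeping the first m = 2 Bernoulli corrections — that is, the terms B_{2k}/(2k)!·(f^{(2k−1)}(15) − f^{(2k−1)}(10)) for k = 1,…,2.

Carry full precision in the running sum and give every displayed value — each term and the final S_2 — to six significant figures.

S_2 ≈ 15.0974

Integral: ∫_10^15 ln(x) dx = 12.5949.
Endpoint term: (f(10) + f(15))/2 = (2.30259 + 2.70805)/2 = 2.50532.
Integral + boundary = 15.1002.
k=1: B_{2}/(2)! × [f^{(1)}(15) − f^{(1)}(10)] = 1/12 × (0.0666667 − 0.100000) = -0.00277778.
Running total after k=1: 15.0974.
k=2: B_{4}/(4)! × [f^{(3)}(15) − f^{(3)}(10)] = −1/720 × (0.000592593 − 0.00200000) = 1.95473e-06.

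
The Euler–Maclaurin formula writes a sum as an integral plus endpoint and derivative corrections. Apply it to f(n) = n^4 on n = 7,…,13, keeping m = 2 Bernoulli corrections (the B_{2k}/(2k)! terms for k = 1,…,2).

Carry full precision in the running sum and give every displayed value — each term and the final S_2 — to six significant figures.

The integral term ∫_7^13 x^4 dx = 70897.2.
Endpoint term: (f(7) + f(13))/2 = (2401.00 + 28561.0)/2 = 15481.0.
Integral + boundary = 86378.2.
Correction k=1: B_{2}/2! · (f^{(1)}(13) − f^{(1)}(7)) = 1/12 · (8788.00 − 1372.00) = 618.000.
Running total after k=1: 86996.2.
Correction k=2: B_{4}/4! · (f^{(3)}(13) − f^{(3)}(7)) = −1/720 · (312.000 − 168.000) = -0.200000.

S_2 ≈ 86996.0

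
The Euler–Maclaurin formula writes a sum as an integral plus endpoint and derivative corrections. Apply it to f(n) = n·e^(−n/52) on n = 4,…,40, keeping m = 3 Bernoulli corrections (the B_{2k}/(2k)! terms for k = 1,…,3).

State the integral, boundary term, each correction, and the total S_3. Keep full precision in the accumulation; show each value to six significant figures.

S_3 ≈ 490.697

Integral: ∫_4^40 x·e^(−x/52) dx = 479.640.
½[f(4) + f(40)] = ½[3.70384 + 18.5348] = 11.1193.
Running total after boundary: 490.759.
Correction k=1: B_{2}/2! · (f^{(1)}(40) − f^{(1)}(4)) = 1/12 · (0.106931 − 0.854733) = -0.0623168.
Running total after k=1: 490.697.
Correction k=2: B_{4}/4! · (f^{(3)}(40) − f^{(3)}(4)) = −1/720 · (0.000382274 − 0.00100098) = 8.59316e-07.
Running total after k=2: 490.697.
Correction k=3: B_{6}/6! · (f^{(5)}(40) − f^{(5)}(4)) = 1/30240 · (2.68123e-07 − 6.23471e-07) = -1.17509e-11.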